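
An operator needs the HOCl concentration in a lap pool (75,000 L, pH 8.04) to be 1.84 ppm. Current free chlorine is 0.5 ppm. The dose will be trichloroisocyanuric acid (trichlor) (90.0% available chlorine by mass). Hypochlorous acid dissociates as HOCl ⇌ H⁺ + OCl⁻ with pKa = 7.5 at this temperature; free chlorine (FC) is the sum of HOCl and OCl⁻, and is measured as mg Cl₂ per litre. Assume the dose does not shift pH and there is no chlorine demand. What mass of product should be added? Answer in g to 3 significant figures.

[OCl⁻]/[HOCl] = 10^(pH − pKa) = 10^(8.04 − 7.5) = 3.467; fraction as HOCl = 1/(1 + 3.467) = 0.2238.
Free chlorine required for 1.84 ppm HOCl: 1.84 / 0.2238 = 8.22 ppm.
FC to add: 8.22 − 0.5 = 7.72 mg/L as Cl₂.
Cl₂ equivalent: 7.72 mg/L × 75,000 L = 579 g.
Product at 90.0% available Cl: 579 / 0.9 = 643.3 g.

643 g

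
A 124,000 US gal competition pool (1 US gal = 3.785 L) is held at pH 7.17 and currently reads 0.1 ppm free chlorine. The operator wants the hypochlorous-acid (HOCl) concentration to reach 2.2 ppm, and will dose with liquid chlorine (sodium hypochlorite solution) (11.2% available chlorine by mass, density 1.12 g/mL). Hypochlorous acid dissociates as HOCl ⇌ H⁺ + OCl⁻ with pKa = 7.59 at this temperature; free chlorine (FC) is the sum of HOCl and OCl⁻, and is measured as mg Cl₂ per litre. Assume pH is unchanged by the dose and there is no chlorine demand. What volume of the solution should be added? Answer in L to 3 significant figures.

Volume: 124,000 US gal × 3.785 L/gal = 469,340 L.
[OCl⁻]/[HOCl] = 10^(pH − pKa) = 10^(7.17 − 7.59) = 0.3802; fraction as HOCl = 1/(1 + 0.3802) = 0.7245.
Free chlorine required for 2.2 ppm HOCl: 2.2 / 0.7245 = 3.036 ppm.
FC to add: 3.036 − 0.1 = 2.936 mg/L as Cl₂.
Cl₂ equivalent: 2.936 mg/L × 469,340 L = 1378 g.
Product at 11.2% available Cl: 1378 / 0.112 = 12,310 g.
Volume: 12,310 g ÷ 1.12 g/mL = 10,990 mL.

11.0 L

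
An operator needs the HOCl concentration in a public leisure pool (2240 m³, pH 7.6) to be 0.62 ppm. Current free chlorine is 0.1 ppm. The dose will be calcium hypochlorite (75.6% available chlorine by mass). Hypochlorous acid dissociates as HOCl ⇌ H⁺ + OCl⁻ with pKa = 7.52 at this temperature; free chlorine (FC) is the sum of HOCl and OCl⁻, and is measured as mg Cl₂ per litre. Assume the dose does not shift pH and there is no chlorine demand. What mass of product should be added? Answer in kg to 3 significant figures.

3.75 kg

Volume: 2240 m³ = 2,240,000 L.
[OCl⁻]/[HOCl] = 10^(pH − pKa) = 10^(7.6 − 7.52) = 1.202; fraction as HOCl = 1/(1 + 1.202) = 0.4541.
Free chlorine required for 0.62 ppm HOCl: 0.62 / 0.4541 = 1.365 ppm.
FC to add: 1.365 − 0.1 = 1.265 mg/L as Cl₂.
Cl₂ equivalent: 1.265 mg/L × 2,240,000 L = 2835 g.
Product at 75.6% available Cl: 2835 / 0.756 = 3749 g.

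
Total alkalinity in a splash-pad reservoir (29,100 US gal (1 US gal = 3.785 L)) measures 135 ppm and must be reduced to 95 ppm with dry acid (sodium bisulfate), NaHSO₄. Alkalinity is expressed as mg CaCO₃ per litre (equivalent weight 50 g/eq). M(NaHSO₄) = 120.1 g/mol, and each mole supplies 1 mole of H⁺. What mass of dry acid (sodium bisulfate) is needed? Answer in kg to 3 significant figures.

Volume: 29,100 US gal × 3.785 L/gal = 110,144 L.
Alkalinity to neutralize: (135 − 95) = 40 mg/L as CaCO₃ × 110,144 L = 4406 g as CaCO₃.
Equivalents of H⁺ required: 4406 ÷ 50 g/eq = 88.11 eq = 88.11 mol NaHSO₄.
Mass of NaHSO₄: 88.11 × 120.1 = 10,580 g.

10.6 kg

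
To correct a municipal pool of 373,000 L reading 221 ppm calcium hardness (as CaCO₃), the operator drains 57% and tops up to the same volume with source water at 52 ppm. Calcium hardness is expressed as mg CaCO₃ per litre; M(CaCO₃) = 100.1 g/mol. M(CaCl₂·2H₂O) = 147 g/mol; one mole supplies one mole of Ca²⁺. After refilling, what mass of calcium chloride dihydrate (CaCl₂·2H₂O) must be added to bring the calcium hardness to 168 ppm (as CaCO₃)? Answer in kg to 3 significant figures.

After draining 57% and refilling: 221 × 0.43 + 52 × 0.57 = 124.67 ppm.
Deficit to target: 168 − 124.67 = 43.33 mg/L.
As CaCO₃: 43.33 mg/L × 373,000 L = 16,160 g; ÷ 100.1 = 161.5 mol Ca²⁺.
Mass: 161.5 × 147 = 23,730 g.

23.7 kg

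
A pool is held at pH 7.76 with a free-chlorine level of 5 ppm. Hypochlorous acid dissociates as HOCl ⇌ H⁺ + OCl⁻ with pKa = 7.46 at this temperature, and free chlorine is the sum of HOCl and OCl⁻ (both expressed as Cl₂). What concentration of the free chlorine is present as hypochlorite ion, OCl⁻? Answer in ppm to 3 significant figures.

[OCl⁻]/[HOCl] = 10^(pH − pKa) = 10^(7.76 − 7.46) = 10^0.30 = 1.995.
Fraction as HOCl = 1 / (1 + 1.995) = 0.3339.
OCl⁻ = (1 − 0.3339) × 5 ppm = 3.331 ppm.

3.33 ppm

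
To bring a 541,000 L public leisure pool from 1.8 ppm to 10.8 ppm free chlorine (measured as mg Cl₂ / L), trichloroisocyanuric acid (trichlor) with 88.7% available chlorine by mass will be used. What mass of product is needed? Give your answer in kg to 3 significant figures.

Chlorine deficit: 10.8 − 1.8 = 9 ppm = 9 mg/L as Cl₂.
Cl₂ equivalent needed: 9 mg/L × 541,000 L = 4,869,000 mg = 4869 g.
Product at 88.7% available chlorine: 4869 / 0.887 = 5489 g.

5.49 kg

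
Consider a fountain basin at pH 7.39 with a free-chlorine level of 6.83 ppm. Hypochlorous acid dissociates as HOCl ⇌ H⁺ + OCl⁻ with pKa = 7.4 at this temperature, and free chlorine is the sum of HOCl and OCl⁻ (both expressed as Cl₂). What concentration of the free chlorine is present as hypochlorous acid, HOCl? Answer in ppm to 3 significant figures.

[OCl⁻]/[HOCl] = 10^(pH − pKa) = 10^(7.39 − 7.4) = 10^-0.01 = 0.9772.
Fraction as HOCl = 1 / (1 + 0.9772) = 0.5058.
HOCl = 0.5058 × 6.83 ppm = 3.454 ppm.

3.45 ppm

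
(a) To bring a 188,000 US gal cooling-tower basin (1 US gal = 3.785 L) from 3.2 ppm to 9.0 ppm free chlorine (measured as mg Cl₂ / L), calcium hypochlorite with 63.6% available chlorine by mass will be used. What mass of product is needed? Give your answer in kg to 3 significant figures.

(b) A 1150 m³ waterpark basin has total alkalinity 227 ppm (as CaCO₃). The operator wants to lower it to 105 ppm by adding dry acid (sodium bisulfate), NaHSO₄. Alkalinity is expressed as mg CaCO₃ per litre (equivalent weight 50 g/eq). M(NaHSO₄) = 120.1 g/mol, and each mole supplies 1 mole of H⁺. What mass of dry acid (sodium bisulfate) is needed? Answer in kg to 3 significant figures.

(a) Volume: 188,000 US gal × 3.785 L/gal = 711,580 L.
(a) Chlorine deficit: 9.0 − 3.2 = 5.8 ppm = 5.8 mg/L as Cl₂.
(a) Cl₂ equivalent needed: 5.8 mg/L × 711,580 L = 4,127,000 mg = 4127 g.
(a) Product at 63.6% available chlorine: 4127 / 0.636 = 6489 g.

(b) Volume: 1150 m³ = 1,150,000 L.
(b) Alkalinity to neutralize: (227 − 105) = 122 mg/L as CaCO₃ × 1,150,000 L = 140,300 g as CaCO₃.
(b) Equivalents of H⁺ required: 140,300 ÷ 50 g/eq = 2806 eq = 2806 mol NaHSO₄.
(b) Mass of NaHSO₄: 2806 × 120.1 = 337,000 g.

(a) 6.49 kg; (b) 337 kg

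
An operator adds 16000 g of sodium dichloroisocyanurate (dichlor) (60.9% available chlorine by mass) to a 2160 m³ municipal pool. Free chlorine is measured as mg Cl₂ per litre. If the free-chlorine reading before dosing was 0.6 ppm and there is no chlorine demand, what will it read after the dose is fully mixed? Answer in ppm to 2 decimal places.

Volume: 2160 m³ = 2,160,000 L.
Available chlorine delivered: 16,000 g × 0.609 = 9744 g as Cl₂.
Concentration rise: 9744 g / 2,160,000 L = 4.511 mg/L = 4.51 ppm.
Final FC: 0.6 + 4.51 = 5.11 ppm.

5.11 ppm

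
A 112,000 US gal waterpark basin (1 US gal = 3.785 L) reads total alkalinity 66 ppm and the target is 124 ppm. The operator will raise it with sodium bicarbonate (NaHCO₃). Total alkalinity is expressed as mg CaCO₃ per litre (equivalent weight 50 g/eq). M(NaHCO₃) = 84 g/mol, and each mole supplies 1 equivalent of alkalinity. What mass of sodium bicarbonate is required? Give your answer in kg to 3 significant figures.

41.3 kg

Volume: 112,000 US gal × 3.785 L/gal = 423,920 L.
Alkalinity to add: (124 − 66) = 58 mg/L as CaCO₃ × 423,920 L = 24,590 g as CaCO₃.
Equivalents: 24,590 g ÷ 50 g/eq = 491.7 eq.
NaHCO₃ supplies 1 eq per mole → 491.7 mol.
Mass: 491.7 mol × 84 g/mol = 41,310 g.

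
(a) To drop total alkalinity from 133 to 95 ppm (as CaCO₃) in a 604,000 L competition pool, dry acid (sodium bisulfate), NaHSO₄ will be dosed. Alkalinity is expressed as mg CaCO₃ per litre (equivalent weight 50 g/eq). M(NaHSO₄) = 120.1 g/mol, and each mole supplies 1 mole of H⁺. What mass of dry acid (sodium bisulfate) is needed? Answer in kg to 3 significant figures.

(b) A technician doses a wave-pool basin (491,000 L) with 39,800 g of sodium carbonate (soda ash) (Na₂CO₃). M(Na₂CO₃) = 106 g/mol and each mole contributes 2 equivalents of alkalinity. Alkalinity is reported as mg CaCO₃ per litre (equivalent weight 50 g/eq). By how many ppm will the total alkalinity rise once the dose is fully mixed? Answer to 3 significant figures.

(a) 55.1 kg; (b) 76.5 ppm

(a) Alkalinity to neutralize: (133 − 95) = 38 mg/L as CaCO₃ × 604,000 L = 22,950 g as CaCO₃.
(a) Equivalents of H⁺ required: 22,950 ÷ 50 g/eq = 459 eq = 459 mol NaHSO₄.
(a) Mass of NaHSO₄: 459 × 120.1 = 55,130 g.

(b) Moles of Na₂CO₃: 39,800 g ÷ 106 g/mol = 375.5 mol → 750.9 eq of alkalinity.
(b) As CaCO₃: 750.9 eq × 50 g/eq = 37,550 g.
(b) Rise: 37,550 g / 491,000 L × 1000 = 76.47 mg/L.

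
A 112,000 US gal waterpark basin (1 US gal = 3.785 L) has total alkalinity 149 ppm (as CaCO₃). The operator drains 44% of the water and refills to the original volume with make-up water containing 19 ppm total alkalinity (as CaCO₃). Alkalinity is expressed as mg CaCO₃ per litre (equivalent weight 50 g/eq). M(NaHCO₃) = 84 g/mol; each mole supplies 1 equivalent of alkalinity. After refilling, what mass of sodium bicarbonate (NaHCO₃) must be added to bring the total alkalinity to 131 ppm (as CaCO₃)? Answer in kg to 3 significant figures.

27.9 kg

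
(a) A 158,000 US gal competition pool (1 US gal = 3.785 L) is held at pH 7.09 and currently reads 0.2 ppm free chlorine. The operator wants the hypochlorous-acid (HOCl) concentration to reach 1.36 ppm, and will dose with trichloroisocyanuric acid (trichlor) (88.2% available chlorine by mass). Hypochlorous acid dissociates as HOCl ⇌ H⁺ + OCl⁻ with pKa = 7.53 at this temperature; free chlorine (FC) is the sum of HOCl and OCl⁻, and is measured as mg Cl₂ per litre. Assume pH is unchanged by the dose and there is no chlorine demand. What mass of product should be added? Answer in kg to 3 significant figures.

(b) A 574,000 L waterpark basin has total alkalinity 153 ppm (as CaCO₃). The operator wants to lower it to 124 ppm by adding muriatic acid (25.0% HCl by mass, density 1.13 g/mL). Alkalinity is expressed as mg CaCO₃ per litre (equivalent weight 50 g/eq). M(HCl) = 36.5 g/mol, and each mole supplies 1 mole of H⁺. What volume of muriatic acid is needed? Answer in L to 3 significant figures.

(a) 1.12 kg; (b) 43.0 L

(a) Volume: 158,000 US gal × 3.785 L/gal = 598,030 L.
(a) [OCl⁻]/[HOCl] = 10^(pH − pKa) = 10^(7.09 − 7.53) = 0.3631; fraction as HOCl = 1/(1 + 0.3631) = 0.7336.
(a) Free chlorine required for 1.36 ppm HOCl: 1.36 / 0.7336 = 1.854 ppm.
(a) FC to add: 1.854 − 0.2 = 1.654 mg/L as Cl₂.
(a) Cl₂ equivalent: 1.654 mg/L × 598,030 L = 989 g.
(a) Product at 88.2% available Cl: 989 / 0.882 = 1121 g.

(b) Alkalinity to neutralize: (153 − 124) = 29 mg/L as CaCO₃ × 574,000 L = 16,650 g as CaCO₃.
(b) Equivalents of H⁺ required: 16,650 ÷ 50 g/eq = 332.9 eq = 332.9 mol HCl.
(b) Mass of HCl: 332.9 × 36.5 = 12,150 g.
(b) Mass of 25.0% solution: 12,150 / 0.25 = 48,610 g.
(b) Volume: 48,610 g ÷ 1.13 g/mL = 43,010 mL.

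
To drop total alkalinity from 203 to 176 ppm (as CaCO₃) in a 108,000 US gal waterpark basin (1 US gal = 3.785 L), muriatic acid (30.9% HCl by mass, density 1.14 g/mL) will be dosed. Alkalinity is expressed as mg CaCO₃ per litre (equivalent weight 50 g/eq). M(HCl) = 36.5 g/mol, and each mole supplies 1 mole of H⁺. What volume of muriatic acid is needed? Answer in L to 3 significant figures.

Volume: 108,000 US gal × 3.785 L/gal = 408,780 L.
Alkalinity to neutralize: (203 − 176) = 27 mg/L as CaCO₃ × 408,780 L = 11,040 g as CaCO₃.
Equivalents of H⁺ required: 11,040 ÷ 50 g/eq = 220.7 eq = 220.7 mol HCl.
Mass of HCl: 220.7 × 36.5 = 8057 g.
Mass of 30.9% solution: 8057 / 0.309 = 26,070 g.
Volume: 26,070 g ÷ 1.14 g/mL = 22,870 mL.

22.9 L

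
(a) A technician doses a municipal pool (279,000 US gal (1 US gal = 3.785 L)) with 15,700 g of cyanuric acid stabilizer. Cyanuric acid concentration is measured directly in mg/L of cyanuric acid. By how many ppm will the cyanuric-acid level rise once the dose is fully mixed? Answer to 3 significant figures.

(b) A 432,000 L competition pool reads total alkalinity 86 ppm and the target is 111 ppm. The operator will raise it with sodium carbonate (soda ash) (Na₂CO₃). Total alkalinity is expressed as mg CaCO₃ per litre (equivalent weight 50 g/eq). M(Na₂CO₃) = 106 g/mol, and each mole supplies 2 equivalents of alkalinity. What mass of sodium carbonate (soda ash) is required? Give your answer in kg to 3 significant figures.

(a) 14.9 ppm; (b) 11.4 kg

(a) Volume: 279,000 US gal × 3.785 L/gal = 1,056,015 L.
(a) Rise: 15,700 g / 1,056,015 L × 1000 = 14.87 mg/L.

(b) Alkalinity to add: (111 − 86) = 25 mg/L as CaCO₃ × 432,000 L = 10,800 g as CaCO₃.
(b) Equivalents: 10,800 g ÷ 50 g/eq = 216 eq.
(b) Each mole of Na₂CO₃ supplies 2 eq, so 216 / 2 = 108 mol.
(b) Mass: 108 mol × 106 g/mol = 11,450 g.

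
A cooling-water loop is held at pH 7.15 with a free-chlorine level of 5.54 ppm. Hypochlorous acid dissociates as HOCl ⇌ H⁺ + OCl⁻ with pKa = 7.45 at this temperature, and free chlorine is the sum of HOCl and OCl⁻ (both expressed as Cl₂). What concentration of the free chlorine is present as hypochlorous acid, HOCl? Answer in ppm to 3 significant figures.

3.69 ppm

[OCl⁻]/[HOCl] = 10^(pH − pKa) = 10^(7.15 − 7.45) = 10^-0.30 = 0.5012.
Fraction as HOCl = 1 / (1 + 0.5012) = 0.6661.
HOCl = 0.6661 × 5.54 ppm = 3.69 ppm.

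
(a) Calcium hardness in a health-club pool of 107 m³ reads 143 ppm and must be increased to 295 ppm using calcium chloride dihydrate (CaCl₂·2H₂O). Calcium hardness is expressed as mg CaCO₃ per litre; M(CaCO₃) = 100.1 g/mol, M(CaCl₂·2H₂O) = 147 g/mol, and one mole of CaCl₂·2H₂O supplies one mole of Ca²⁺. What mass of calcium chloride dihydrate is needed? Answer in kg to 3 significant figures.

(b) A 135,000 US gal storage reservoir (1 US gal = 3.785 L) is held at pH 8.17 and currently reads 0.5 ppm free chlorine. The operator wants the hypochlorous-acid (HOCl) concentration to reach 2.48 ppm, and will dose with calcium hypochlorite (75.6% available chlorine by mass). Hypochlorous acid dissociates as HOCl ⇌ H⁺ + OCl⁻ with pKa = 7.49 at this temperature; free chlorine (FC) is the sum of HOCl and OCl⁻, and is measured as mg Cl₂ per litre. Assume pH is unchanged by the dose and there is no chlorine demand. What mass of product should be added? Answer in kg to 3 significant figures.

(a) Volume: 107 m³ = 107,000 L.
(a) Hardness to add: (295 − 143) = 152 mg/L as CaCO₃ × 107,000 L = 16,260 g as CaCO₃.
(a) Moles of Ca²⁺ (1 mol Ca²⁺ ≡ 1 mol CaCO₃): 16,260 / 100.1 g/mol = 162.5 mol.
(a) Mass of CaCl₂·2H₂O: 162.5 × 147 = 23,880 g.

(b) Volume: 135,000 US gal × 3.785 L/gal = 510,975 L.
(b) [OCl⁻]/[HOCl] = 10^(pH − pKa) = 10^(8.17 − 7.49) = 4.786; fraction as HOCl = 1/(1 + 4.786) = 0.1728.
(b) Free chlorine required for 2.48 ppm HOCl: 2.48 / 0.1728 = 14.35 ppm.
(b) FC to add: 14.35 − 0.5 = 13.85 mg/L as Cl₂.
(b) Cl₂ equivalent: 13.85 mg/L × 510,975 L = 7077 g.
(b) Product at 75.6% available Cl: 7077 / 0.756 = 9361 g.

(a) 23.9 kg; (b) 9.36 kg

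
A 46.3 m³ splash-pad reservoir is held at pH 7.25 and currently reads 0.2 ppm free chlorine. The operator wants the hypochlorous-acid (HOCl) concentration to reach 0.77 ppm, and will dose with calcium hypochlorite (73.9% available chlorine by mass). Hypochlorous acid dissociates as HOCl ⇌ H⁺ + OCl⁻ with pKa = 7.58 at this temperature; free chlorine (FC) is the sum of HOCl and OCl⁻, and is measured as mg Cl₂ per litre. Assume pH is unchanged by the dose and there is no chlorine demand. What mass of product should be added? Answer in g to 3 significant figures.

58.3 g

Volume: 46.3 m³ = 46,300 L.
[OCl⁻]/[HOCl] = 10^(pH − pKa) = 10^(7.25 − 7.58) = 0.4677; fraction as HOCl = 1/(1 + 0.4677) = 0.6813.
Free chlorine required for 0.77 ppm HOCl: 0.77 / 0.6813 = 1.13 ppm.
FC to add: 1.13 − 0.2 = 0.9302 mg/L as Cl₂.
Cl₂ equivalent: 0.9302 mg/L × 46,300 L = 43.07 g.
Product at 73.9% available Cl: 43.07 / 0.739 = 58.28 g.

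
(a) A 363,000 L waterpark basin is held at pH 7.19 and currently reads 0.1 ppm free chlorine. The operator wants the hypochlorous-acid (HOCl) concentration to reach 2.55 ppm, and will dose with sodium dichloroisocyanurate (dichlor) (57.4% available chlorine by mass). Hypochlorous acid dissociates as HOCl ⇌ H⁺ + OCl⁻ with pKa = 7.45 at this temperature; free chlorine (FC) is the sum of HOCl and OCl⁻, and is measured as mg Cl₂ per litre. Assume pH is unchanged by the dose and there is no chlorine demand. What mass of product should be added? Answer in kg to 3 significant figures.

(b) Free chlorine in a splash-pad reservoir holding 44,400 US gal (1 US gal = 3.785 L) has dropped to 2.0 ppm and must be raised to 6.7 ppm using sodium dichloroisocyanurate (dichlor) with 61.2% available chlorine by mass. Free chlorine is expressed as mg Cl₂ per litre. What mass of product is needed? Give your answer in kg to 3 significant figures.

(a) 2.44 kg; (b) 1.29 kg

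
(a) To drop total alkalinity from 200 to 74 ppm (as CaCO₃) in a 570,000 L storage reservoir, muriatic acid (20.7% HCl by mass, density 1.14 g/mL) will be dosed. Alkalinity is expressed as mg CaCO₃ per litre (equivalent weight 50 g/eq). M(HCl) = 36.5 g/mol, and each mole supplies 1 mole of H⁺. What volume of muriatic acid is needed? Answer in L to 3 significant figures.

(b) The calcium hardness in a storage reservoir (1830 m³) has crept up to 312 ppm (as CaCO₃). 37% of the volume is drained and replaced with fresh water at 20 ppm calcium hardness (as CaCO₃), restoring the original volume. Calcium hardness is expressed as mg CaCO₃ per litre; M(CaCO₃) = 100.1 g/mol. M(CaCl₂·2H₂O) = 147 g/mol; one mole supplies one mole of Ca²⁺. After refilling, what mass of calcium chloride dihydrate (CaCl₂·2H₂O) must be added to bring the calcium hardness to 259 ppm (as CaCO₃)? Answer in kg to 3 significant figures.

(a) 222 L; (b) 148 kg

(a) Alkalinity to neutralize: (200 − 74) = 126 mg/L as CaCO₃ × 570,000 L = 71,820 g as CaCO₃.
(a) Equivalents of H⁺ required: 71,820 ÷ 50 g/eq = 1436 eq = 1436 mol HCl.
(a) Mass of HCl: 1436 × 36.5 = 52,430 g.
(a) Mass of 20.7% solution: 52,430 / 0.207 = 253,300 g.
(a) Volume: 253,300 g ÷ 1.14 g/mL = 222,200 mL.

(b) Volume: 1830 m³ = 1,830,000 L.
(b) After draining 37% and refilling: 312 × 0.63 + 20 × 0.37 = 203.96 ppm.
(b) Deficit to target: 259 − 203.96 = 55.04 mg/L.
(b) As CaCO₃: 55.04 mg/L × 1,830,000 L = 100,700 g; ÷ 100.1 = 1006 mol Ca²⁺.
(b) Mass: 1006 × 147 = 147,900 g.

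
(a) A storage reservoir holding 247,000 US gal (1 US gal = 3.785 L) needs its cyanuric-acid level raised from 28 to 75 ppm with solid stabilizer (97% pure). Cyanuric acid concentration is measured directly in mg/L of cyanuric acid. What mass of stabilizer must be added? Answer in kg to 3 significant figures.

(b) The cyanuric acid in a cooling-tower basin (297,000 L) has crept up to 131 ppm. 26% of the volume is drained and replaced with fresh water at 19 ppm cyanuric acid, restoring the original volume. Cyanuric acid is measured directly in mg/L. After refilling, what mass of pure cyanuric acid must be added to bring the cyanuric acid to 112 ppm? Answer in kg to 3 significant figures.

(a) Volume: 247,000 US gal × 3.785 L/gal = 934,895 L.
(a) CYA to add: (75 − 28) = 47 mg/L × 934,895 L = 43,940 g cyanuric acid.
(a) At 97% purity: 43,940 / 0.97 = 45,300 g product.

(b) After draining 26% and refilling: 131 × 0.74 + 19 × 0.26 = 101.88 ppm.
(b) Deficit to target: 112 − 101.88 = 10.12 mg/L.
(b) Mass: 10.12 mg/L × 297,000 L = 3006 g cyanuric acid.

(a) 45.3 kg; (b) 3.01 kg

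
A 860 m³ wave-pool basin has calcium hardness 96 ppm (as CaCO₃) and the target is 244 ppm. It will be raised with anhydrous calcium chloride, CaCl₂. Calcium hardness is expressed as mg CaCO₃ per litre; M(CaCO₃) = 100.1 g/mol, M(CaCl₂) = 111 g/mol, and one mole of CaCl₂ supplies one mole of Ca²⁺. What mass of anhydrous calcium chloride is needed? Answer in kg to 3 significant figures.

Volume: 860 m³ = 860,000 L.
Hardness to add: (244 − 96) = 148 mg/L as CaCO₃ × 860,000 L = 127,300 g as CaCO₃.
Moles of Ca²⁺ (1 mol Ca²⁺ ≡ 1 mol CaCO₃): 127,300 / 100.1 g/mol = 1272 mol.
Mass of CaCl₂: 1272 × 111 = 141,100 g.

141 kg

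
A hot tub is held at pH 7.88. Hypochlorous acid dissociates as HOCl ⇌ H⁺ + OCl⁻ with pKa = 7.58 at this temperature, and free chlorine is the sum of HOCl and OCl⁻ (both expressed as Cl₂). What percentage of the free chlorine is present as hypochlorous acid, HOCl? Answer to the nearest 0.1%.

33.4%

[OCl⁻]/[HOCl] = 10^(pH − pKa) = 10^(7.88 − 7.58) = 10^0.30 = 1.995.
Fraction as HOCl = 1 / (1 + 1.995) = 0.3339.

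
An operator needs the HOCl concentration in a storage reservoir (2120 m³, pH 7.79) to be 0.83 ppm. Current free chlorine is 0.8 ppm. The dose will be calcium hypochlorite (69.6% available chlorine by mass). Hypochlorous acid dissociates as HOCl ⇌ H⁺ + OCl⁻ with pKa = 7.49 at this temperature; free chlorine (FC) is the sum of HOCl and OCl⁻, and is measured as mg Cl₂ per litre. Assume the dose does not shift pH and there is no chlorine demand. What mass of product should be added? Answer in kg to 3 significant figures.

5.14 kg

Volume: 2120 m³ = 2,120,000 L.
[OCl⁻]/[HOCl] = 10^(pH − pKa) = 10^(7.79 − 7.49) = 1.995; fraction as HOCl = 1/(1 + 1.995) = 0.3339.
Free chlorine required for 0.83 ppm HOCl: 0.83 / 0.3339 = 2.486 ppm.
FC to add: 2.486 − 0.8 = 1.686 mg/L as Cl₂.
Cl₂ equivalent: 1.686 mg/L × 2,120,000 L = 3574 g.
Product at 69.6% available Cl: 3574 / 0.696 = 5136 g.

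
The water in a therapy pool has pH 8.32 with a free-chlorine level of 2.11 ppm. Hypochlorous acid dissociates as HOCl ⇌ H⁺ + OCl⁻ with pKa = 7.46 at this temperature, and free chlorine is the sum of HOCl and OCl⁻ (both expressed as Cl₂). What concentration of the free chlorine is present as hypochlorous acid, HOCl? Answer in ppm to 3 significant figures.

[OCl⁻]/[HOCl] = 10^(pH − pKa) = 10^(8.32 − 7.46) = 10^0.86 = 7.244.
Fraction as HOCl = 1 / (1 + 7.244) = 0.1213.
HOCl = 0.1213 × 2.11 ppm = 0.2559 ppm.

0.256 ppm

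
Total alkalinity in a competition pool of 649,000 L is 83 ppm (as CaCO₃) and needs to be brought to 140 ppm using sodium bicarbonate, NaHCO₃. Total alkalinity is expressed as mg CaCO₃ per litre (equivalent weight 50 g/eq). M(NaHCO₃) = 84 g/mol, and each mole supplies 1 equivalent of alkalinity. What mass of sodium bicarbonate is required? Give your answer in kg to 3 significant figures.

62.1 kg

Alkalinity to add: (140 − 83) = 57 mg/L as CaCO₃ × 649,000 L = 36,990 g as CaCO₃.
Equivalents: 36,990 g ÷ 50 g/eq = 739.9 eq.
NaHCO₃ supplies 1 eq per mole → 739.9 mol.
Mass: 739.9 mol × 84 g/mol = 62,150 g.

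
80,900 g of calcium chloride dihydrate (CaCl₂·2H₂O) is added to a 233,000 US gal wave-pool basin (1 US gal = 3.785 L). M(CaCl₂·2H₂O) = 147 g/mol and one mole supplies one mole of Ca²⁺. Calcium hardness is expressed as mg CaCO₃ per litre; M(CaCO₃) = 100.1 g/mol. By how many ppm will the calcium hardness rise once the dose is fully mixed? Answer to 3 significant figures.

62.5 ppm

Volume: 233,000 US gal × 3.785 L/gal = 881,905 L.
Moles of Ca²⁺: 80,900 g ÷ 147 g/mol = 550.3 mol.
As CaCO₃: 550.3 mol × 100.1 g/mol = 55,090 g.
Rise: 55,090 g / 881,905 L × 1000 = 62.47 mg/L.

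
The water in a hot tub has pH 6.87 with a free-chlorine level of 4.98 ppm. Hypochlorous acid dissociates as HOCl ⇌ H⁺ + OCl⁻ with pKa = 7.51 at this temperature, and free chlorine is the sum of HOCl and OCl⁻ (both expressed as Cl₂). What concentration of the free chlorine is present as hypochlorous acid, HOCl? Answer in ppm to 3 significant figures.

[OCl⁻]/[HOCl] = 10^(pH − pKa) = 10^(6.87 − 7.51) = 10^-0.64 = 0.2291.
Fraction as HOCl = 1 / (1 + 0.2291) = 0.8136.
HOCl = 0.8136 × 4.98 ppm = 4.052 ppm.

4.05 ppm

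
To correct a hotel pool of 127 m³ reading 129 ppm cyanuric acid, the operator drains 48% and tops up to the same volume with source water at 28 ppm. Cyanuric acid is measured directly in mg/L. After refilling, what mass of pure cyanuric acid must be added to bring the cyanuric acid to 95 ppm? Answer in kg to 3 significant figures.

1.84 kg

Volume: 127 m³ = 127,000 L.
After draining 48% and refilling: 129 × 0.52 + 28 × 0.48 = 80.52 ppm.
Deficit to target: 95 − 80.52 = 14.48 mg/L.
Mass: 14.48 mg/L × 127,000 L = 1839 g cyanuric acid.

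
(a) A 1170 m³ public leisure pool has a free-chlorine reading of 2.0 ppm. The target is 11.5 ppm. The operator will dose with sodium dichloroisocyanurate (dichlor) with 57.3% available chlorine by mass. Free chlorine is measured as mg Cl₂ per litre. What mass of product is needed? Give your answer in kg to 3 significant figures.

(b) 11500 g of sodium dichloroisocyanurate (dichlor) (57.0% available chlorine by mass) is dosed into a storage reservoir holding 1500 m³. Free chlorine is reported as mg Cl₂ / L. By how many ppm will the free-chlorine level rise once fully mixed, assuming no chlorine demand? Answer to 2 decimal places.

(a) 19.4 kg; (b) 4.37 ppm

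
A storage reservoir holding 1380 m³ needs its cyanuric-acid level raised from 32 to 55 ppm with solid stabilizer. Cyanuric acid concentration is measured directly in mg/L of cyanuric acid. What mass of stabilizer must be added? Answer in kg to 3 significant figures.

31.7 kg

Volume: 1380 m³ = 1,380,000 L.
CYA to add: (55 − 32) = 23 mg/L × 1,380,000 L = 31,740 g cyanuric acid.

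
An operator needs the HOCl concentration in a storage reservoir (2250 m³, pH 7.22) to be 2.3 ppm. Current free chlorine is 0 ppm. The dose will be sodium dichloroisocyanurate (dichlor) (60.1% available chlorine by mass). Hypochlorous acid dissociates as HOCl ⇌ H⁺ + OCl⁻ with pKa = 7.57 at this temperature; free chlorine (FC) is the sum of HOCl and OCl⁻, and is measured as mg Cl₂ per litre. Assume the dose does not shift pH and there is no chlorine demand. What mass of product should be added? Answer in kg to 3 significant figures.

12.5 kg

Volume: 2250 m³ = 2,250,000 L.
[OCl⁻]/[HOCl] = 10^(pH − pKa) = 10^(7.22 − 7.57) = 0.4467; fraction as HOCl = 1/(1 + 0.4467) = 0.6912.
Free chlorine required for 2.3 ppm HOCl: 2.3 / 0.6912 = 3.327 ppm.
FC to add: 3.327 − 0 = 3.327 mg/L as Cl₂.
Cl₂ equivalent: 3.327 mg/L × 2,250,000 L = 7487 g.
Product at 60.1% available Cl: 7487 / 0.601 = 12,460 g.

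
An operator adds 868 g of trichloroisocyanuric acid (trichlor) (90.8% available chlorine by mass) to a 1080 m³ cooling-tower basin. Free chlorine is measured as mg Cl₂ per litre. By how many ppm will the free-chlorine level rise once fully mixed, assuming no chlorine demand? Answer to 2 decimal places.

0.73 ppm

Volume: 1080 m³ = 1,080,000 L.
Available chlorine delivered: 868 g × 0.908 = 788.1 g as Cl₂.
Concentration rise: 788.1 g / 1,080,000 L = 0.7298 mg/L = 0.73 ppm.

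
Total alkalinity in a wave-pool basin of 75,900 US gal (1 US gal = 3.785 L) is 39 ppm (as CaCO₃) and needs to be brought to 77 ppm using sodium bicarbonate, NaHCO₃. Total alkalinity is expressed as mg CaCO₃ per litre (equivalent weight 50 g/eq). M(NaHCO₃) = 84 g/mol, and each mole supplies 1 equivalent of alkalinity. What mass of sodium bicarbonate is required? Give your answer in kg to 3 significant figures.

18.3 kg

Volume: 75,900 US gal × 3.785 L/gal = 287,282 L.
Alkalinity to add: (77 − 39) = 38 mg/L as CaCO₃ × 287,282 L = 10,920 g as CaCO₃.
Equivalents: 10,920 g ÷ 50 g/eq = 218.3 eq.
NaHCO₃ supplies 1 eq per mole → 218.3 mol.
Mass: 218.3 mol × 84 g/mol = 18,340 g.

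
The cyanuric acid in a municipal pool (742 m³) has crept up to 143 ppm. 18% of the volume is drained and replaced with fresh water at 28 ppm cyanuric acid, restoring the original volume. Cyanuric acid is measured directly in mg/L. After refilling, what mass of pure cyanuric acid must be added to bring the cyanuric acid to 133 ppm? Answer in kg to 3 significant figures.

Volume: 742 m³ = 742,000 L.
After draining 18% and refilling: 143 × 0.82 + 28 × 0.18 = 122.3 ppm.
Deficit to target: 133 − 122.3 = 10.7 mg/L.
Mass: 10.7 mg/L × 742,000 L = 7939 g cyanuric acid.

7.94 kg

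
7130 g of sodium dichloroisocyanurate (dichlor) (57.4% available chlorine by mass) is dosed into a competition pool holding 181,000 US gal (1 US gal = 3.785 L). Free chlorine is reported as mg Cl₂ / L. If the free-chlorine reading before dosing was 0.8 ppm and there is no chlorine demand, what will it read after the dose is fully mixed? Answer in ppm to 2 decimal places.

6.77 ppm

Volume: 181,000 US gal × 3.785 L/gal = 685,085 L.
Available chlorine delivered: 7130 g × 0.574 = 4093 g as Cl₂.
Concentration rise: 4093 g / 685,085 L = 5.974 mg/L = 5.97 ppm.
Final FC: 0.8 + 5.97 = 6.77 ppm.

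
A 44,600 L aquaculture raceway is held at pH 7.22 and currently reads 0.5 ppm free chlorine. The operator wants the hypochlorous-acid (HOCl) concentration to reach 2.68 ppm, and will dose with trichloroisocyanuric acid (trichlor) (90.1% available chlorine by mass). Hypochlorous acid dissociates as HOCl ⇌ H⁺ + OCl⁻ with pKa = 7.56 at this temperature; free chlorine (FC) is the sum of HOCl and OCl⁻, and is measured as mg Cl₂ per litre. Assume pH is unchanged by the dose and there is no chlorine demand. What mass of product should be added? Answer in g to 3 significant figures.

169 g

[OCl⁻]/[HOCl] = 10^(pH − pKa) = 10^(7.22 − 7.56) = 0.4571; fraction as HOCl = 1/(1 + 0.4571) = 0.6863.
Free chlorine required for 2.68 ppm HOCl: 2.68 / 0.6863 = 3.905 ppm.
FC to add: 3.905 − 0.5 = 3.405 mg/L as Cl₂.
Cl₂ equivalent: 3.405 mg/L × 44,600 L = 151.9 g.
Product at 90.1% available Cl: 151.9 / 0.901 = 168.5 g.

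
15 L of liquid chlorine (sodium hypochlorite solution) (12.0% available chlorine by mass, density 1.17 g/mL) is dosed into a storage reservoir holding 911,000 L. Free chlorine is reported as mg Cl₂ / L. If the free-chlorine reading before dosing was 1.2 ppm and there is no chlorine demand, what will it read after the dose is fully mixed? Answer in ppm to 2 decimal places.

3.51 ppm

Mass of solution: 15 L × 1000 mL/L × 1.17 g/mL = 17,550 g.
Available chlorine delivered: 17,550 g × 0.12 = 2106 g as Cl₂.
Concentration rise: 2106 g / 911,000 L = 2.312 mg/L = 2.31 ppm.
Final FC: 1.2 + 2.31 = 3.51 ppm.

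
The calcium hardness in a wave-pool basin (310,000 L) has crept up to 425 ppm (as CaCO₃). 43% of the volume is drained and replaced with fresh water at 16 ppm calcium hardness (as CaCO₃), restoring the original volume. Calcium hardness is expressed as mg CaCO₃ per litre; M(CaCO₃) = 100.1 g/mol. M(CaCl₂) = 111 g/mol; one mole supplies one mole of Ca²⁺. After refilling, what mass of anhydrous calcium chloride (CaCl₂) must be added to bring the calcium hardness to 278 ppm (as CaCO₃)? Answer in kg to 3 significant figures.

9.92 kg

After draining 43% and refilling: 425 × 0.57 + 16 × 0.43 = 249.13 ppm.
Deficit to target: 278 − 249.13 = 28.87 mg/L.
As CaCO₃: 28.87 mg/L × 310,000 L = 8950 g; ÷ 100.1 = 89.41 mol Ca²⁺.
Mass: 89.41 × 111 = 9924 g.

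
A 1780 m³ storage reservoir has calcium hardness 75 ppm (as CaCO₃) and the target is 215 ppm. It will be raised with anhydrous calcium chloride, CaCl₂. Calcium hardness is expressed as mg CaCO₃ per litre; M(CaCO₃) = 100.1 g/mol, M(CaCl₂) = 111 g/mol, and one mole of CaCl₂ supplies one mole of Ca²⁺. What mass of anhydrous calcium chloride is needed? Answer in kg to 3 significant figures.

276 kg

Volume: 1780 m³ = 1,780,000 L.
Hardness to add: (215 − 75) = 140 mg/L as CaCO₃ × 1,780,000 L = 249,200 g as CaCO₃.
Moles of Ca²⁺ (1 mol Ca²⁺ ≡ 1 mol CaCO₃): 249,200 / 100.1 g/mol = 2490 mol.
Mass of CaCl₂: 2490 × 111 = 276,300 g.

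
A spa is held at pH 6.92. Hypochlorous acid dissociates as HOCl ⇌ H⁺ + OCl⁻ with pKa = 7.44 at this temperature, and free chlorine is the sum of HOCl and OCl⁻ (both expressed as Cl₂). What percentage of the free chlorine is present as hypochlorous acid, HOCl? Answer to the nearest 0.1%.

[OCl⁻]/[HOCl] = 10^(pH − pKa) = 10^(6.92 − 7.44) = 10^-0.52 = 0.302.
Fraction as HOCl = 1 / (1 + 0.302) = 0.7681.

76.8%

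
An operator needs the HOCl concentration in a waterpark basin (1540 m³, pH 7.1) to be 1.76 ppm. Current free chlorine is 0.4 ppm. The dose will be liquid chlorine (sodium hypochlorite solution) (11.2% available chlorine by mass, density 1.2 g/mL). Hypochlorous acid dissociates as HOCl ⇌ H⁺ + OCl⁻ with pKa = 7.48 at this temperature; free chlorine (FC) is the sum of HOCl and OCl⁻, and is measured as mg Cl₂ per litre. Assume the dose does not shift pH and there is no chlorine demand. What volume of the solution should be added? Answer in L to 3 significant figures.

24.0 L

Volume: 1540 m³ = 1,540,000 L.
[OCl⁻]/[HOCl] = 10^(pH − pKa) = 10^(7.1 − 7.48) = 0.4169; fraction as HOCl = 1/(1 + 0.4169) = 0.7058.
Free chlorine required for 1.76 ppm HOCl: 1.76 / 0.7058 = 2.494 ppm.
FC to add: 2.494 − 0.4 = 2.094 mg/L as Cl₂.
Cl₂ equivalent: 2.094 mg/L × 1,540,000 L = 3224 g.
Product at 11.2% available Cl: 3224 / 0.112 = 28,790 g.
Volume: 28,790 g ÷ 1.2 g/mL = 23,990 mL.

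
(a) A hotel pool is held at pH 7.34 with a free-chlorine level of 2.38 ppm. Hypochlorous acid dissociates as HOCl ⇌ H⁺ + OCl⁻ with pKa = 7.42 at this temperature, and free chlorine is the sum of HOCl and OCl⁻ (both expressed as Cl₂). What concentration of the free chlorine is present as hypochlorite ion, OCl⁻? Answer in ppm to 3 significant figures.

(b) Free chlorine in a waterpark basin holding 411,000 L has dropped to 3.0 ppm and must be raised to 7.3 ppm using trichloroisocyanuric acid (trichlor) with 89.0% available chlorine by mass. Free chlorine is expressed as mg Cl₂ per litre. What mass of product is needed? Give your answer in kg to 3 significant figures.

(a) [OCl⁻]/[HOCl] = 10^(pH − pKa) = 10^(7.34 − 7.42) = 10^-0.08 = 0.8318.
(a) Fraction as HOCl = 1 / (1 + 0.8318) = 0.5459.
(a) OCl⁻ = (1 − 0.5459) × 2.38 ppm = 1.081 ppm.

(b) Chlorine deficit: 7.3 − 3.0 = 4.3 ppm = 4.3 mg/L as Cl₂.
(b) Cl₂ equivalent needed: 4.3 mg/L × 411,000 L = 1,767,000 mg = 1767 g.
(b) Product at 89.0% available chlorine: 1767 / 0.89 = 1986 g.

(a) 1.08 ppm; (b) 1.99 kg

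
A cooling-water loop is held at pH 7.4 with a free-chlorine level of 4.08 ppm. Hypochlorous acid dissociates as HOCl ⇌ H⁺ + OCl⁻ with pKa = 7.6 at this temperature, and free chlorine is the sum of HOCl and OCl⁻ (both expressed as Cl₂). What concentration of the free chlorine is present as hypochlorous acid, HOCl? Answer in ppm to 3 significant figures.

2.50 ppm

[OCl⁻]/[HOCl] = 10^(pH − pKa) = 10^(7.4 − 7.6) = 10^-0.20 = 0.631.
Fraction as HOCl = 1 / (1 + 0.631) = 0.6131.
HOCl = 0.6131 × 4.08 ppm = 2.502 ppm.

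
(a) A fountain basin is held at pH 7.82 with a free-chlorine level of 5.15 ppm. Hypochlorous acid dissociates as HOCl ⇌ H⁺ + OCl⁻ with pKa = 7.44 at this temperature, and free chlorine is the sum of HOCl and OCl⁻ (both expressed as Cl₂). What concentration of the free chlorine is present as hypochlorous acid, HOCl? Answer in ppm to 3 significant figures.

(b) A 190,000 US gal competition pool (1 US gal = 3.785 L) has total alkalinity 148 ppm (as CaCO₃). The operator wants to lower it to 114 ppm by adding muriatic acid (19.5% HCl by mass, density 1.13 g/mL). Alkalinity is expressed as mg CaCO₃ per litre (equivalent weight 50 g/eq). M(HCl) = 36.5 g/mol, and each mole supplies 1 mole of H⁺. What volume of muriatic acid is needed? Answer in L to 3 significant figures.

(a) 1.52 ppm; (b) 81.0 L

(a) [OCl⁻]/[HOCl] = 10^(pH − pKa) = 10^(7.82 − 7.44) = 10^0.38 = 2.399.
(a) Fraction as HOCl = 1 / (1 + 2.399) = 0.2942.
(a) HOCl = 0.2942 × 5.15 ppm = 1.515 ppm.

(b) Volume: 190,000 US gal × 3.785 L/gal = 719,150 L.
(b) Alkalinity to neutralize: (148 − 114) = 34 mg/L as CaCO₃ × 719,150 L = 24,450 g as CaCO₃.
(b) Equivalents of H⁺ required: 24,450 ÷ 50 g/eq = 489 eq = 489 mol HCl.
(b) Mass of HCl: 489 × 36.5 = 17,850 g.
(b) Mass of 19.5% solution: 17,850 / 0.195 = 91,530 g.
(b) Volume: 91,530 g ÷ 1.13 g/mL = 81,000 mL.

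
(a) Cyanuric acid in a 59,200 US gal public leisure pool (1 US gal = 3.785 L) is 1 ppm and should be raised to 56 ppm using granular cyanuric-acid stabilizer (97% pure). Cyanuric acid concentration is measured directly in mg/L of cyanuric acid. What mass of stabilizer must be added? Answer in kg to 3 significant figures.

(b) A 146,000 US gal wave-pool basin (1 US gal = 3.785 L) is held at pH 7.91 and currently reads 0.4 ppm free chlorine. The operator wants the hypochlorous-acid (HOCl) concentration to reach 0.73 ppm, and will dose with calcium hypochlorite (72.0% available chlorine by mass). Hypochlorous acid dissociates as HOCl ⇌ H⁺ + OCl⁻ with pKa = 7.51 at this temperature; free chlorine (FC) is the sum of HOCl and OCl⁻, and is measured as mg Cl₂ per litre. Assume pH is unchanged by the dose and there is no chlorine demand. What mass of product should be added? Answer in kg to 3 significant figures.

(a) Volume: 59,200 US gal × 3.785 L/gal = 224,072 L.
(a) CYA to add: (56 − 1) = 55 mg/L × 224,072 L = 12,320 g cyanuric acid.
(a) At 97% purity: 12,320 / 0.97 = 12,710 g product.

(b) Volume: 146,000 US gal × 3.785 L/gal = 552,610 L.
(b) [OCl⁻]/[HOCl] = 10^(pH − pKa) = 10^(7.91 − 7.51) = 2.512; fraction as HOCl = 1/(1 + 2.512) = 0.2847.
(b) Free chlorine required for 0.73 ppm HOCl: 0.73 / 0.2847 = 2.564 ppm.
(b) FC to add: 2.564 − 0.4 = 2.164 mg/L as Cl₂.
(b) Cl₂ equivalent: 2.164 mg/L × 552,610 L = 1196 g.
(b) Product at 72.0% available Cl: 1196 / 0.72 = 1661 g.

(a) 12.7 kg; (b) 1.66 kg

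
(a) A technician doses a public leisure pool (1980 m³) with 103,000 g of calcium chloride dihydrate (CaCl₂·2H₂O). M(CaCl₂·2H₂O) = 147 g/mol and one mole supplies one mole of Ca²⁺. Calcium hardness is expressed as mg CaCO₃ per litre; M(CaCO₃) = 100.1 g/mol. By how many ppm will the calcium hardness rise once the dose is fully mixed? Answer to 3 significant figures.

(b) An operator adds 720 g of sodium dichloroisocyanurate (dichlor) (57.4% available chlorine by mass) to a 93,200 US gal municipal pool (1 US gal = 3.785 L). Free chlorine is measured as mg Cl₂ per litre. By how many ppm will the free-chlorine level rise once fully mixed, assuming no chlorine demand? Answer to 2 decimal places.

(a) 35.4 ppm; (b) 1.17 ppm

(a) Volume: 1980 m³ = 1,980,000 L.
(a) Moles of Ca²⁺: 103,000 g ÷ 147 g/mol = 700.7 mol.
(a) As CaCO₃: 700.7 mol × 100.1 g/mol = 70,140 g.
(a) Rise: 70,140 g / 1,980,000 L × 1000 = 35.42 mg/L.

(b) Volume: 93,200 US gal × 3.785 L/gal = 352,762 L.
(b) Available chlorine delivered: 720 g × 0.574 = 413.3 g as Cl₂.
(b) Concentration rise: 413.3 g / 352,762 L = 1.172 mg/L = 1.17 ppm.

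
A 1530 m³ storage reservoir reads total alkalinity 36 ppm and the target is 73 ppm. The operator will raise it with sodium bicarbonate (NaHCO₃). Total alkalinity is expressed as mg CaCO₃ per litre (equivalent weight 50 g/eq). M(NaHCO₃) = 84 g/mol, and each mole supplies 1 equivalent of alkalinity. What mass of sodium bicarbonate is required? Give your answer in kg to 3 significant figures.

Volume: 1530 m³ = 1,530,000 L.
Alkalinity to add: (73 − 36) = 37 mg/L as CaCO₃ × 1,530,000 L = 56,610 g as CaCO₃.
Equivalents: 56,610 g ÷ 50 g/eq = 1132 eq.
NaHCO₃ supplies 1 eq per mole → 1132 mol.
Mass: 1132 mol × 84 g/mol = 95,100 g.

95.1 kg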